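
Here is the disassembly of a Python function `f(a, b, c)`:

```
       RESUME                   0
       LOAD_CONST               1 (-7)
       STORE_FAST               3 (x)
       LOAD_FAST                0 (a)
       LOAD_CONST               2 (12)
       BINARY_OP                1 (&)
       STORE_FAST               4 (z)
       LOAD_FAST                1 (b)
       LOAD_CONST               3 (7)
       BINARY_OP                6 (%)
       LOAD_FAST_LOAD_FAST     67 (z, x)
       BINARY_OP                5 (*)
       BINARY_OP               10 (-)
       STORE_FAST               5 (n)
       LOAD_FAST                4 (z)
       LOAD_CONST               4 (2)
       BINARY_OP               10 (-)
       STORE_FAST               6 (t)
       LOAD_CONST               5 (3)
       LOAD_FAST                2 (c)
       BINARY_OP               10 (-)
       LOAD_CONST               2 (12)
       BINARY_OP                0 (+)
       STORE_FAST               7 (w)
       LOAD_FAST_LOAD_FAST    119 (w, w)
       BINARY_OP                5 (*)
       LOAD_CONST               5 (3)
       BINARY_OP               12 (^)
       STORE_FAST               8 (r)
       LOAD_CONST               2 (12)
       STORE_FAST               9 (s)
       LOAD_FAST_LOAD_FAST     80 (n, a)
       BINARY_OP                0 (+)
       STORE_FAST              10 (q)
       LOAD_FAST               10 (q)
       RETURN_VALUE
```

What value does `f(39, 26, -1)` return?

72

LOAD_CONST → push -7. Stack: [-7]
STORE_FAST x → x=-7. Stack: []
LOAD_FAST a → push 39. Stack: [39]
LOAD_CONST → push 12. Stack: [39, 12]
BINARY_OP & → 39 & 12 = 4. Stack: [4]
STORE_FAST z → z=4. Stack: []
LOAD_FAST b → push 26. Stack: [26]
LOAD_CONST → push 7. Stack: [26, 7]
BINARY_OP % → 26 % 7 = 5. Stack: [5]
LOAD_FAST_LOAD_FAST z,x → push 4,-7. Stack: [5, 4, -7]
BINARY_OP * → 4 * -7 = -28. Stack: [5, -28]
BINARY_OP - → 5 - -28 = 33. Stack: [33]
STORE_FAST n → n=33. Stack: []
LOAD_FAST z → push 4. Stack: [4]
LOAD_CONST → push 2. Stack: [4, 2]
BINARY_OP - → 4 - 2 = 2. Stack: [2]
STORE_FAST t → t=2. Stack: []
LOAD_CONST → push 3. Stack: [3]
LOAD_FAST c → push -1. Stack: [3, -1]
BINARY_OP - → 3 - -1 = 4. Stack: [4]
LOAD_CONST → push 12. Stack: [4, 12]
BINARY_OP + → 4 + 12 = 16. Stack: [16]
STORE_FAST w → w=16. Stack: []
LOAD_FAST_LOAD_FAST w,w → push 16,16. Stack: [16, 16]
BINARY_OP * → 16 * 16 = 256. Stack: [256]
LOAD_CONST → push 3. Stack: [256, 3]
BINARY_OP ^ → 256 ^ 3 = 259. Stack: [259]
STORE_FAST r → r=259. Stack: []
LOAD_CONST → push 12. Stack: [12]
STORE_FAST s → s=12. Stack: []
LOAD_FAST_LOAD_FAST n,a → push 33,39. Stack: [33, 39]
BINARY_OP + → 33 + 39 = 72. Stack: [72]
STORE_FAST q → q=72. Stack: []
LOAD_FAST q → push 72. Stack: [72]
RETURN_VALUE → return 72.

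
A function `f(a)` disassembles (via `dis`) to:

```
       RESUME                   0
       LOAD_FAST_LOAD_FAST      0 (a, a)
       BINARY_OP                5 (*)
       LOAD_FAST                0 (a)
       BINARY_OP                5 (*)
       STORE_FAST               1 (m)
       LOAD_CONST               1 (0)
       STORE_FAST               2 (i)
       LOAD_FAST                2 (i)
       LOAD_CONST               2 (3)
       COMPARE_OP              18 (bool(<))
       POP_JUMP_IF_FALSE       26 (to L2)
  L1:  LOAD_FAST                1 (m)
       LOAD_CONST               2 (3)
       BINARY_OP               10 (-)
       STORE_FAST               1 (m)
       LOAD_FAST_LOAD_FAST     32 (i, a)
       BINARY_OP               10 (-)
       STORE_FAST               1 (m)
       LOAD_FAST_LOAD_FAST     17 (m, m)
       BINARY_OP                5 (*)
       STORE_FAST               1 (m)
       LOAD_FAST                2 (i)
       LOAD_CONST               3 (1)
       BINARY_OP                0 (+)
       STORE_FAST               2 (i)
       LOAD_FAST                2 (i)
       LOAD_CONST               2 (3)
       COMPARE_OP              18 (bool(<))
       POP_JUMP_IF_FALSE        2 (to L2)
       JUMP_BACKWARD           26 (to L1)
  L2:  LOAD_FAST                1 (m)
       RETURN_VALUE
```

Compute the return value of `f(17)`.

225

LOAD_FAST_LOAD_FAST a,a → push 17,17
BINARY_OP * → 17 * 17 = 289
LOAD_FAST a → push 17
BINARY_OP * → 289 * 17 = 4913
STORE_FAST m → m=4913
LOAD_CONST → push 0
STORE_FAST i → i=0
LOAD_FAST i → push 0
LOAD_CONST → push 3
COMPARE_OP bool(<) → 0 vs 3 = True
POP_JUMP_IF_FALSE → pop True; no jump
LOAD_FAST m → push 4913
LOAD_CONST → push 3
BINARY_OP - → 4913 - 3 = 4910
STORE_FAST m → m=4910
LOAD_FAST_LOAD_FAST i,a → push 0,17
BINARY_OP - → 0 - 17 = -17
STORE_FAST m → m=-17
LOAD_FAST_LOAD_FAST m,m → push -17,-17
BINARY_OP * → -17 * -17 = 289
STORE_FAST m → m=289
LOAD_FAST i → push 0
LOAD_CONST → push 1
BINARY_OP + → 0 + 1 = 1
STORE_FAST i → i=1
LOAD_FAST i → push 1
LOAD_CONST → push 3
COMPARE_OP bool(<) → 1 vs 3 = True
POP_JUMP_IF_FALSE → pop True; no jump
LOAD_FAST m → push 289
LOAD_CONST → push 3
BINARY_OP - → 289 - 3 = 286
STORE_FAST m → m=286
LOAD_FAST_LOAD_FAST i,a → push 1,17
BINARY_OP - → 1 - 17 = -16
STORE_FAST m → m=-16
LOAD_FAST_LOAD_FAST m,m → push -16,-16
BINARY_OP * → -16 * -16 = 256
STORE_FAST m → m=256
LOAD_FAST i → push 1
LOAD_CONST → push 1
BINARY_OP + → 1 + 1 = 2
STORE_FAST i → i=2
LOAD_FAST i → push 2
LOAD_CONST → push 3
COMPARE_OP bool(<) → 2 vs 3 = True
POP_JUMP_IF_FALSE → pop True; no jump
LOAD_FAST m → push 256
LOAD_CONST → push 3
BINARY_OP - → 256 - 3 = 253
STORE_FAST m → m=253
LOAD_FAST_LOAD_FAST i,a → push 2,17
BINARY_OP - → 2 - 17 = -15
STORE_FAST m → m=-15
LOAD_FAST_LOAD_FAST m,m → push -15,-15
BINARY_OP * → -15 * -15 = 225
STORE_FAST m → m=225
LOAD_FAST i → push 2
LOAD_CONST → push 1
BINARY_OP + → 2 + 1 = 3
STORE_FAST i → i=3
LOAD_FAST i → push 3
LOAD_CONST → push 3
COMPARE_OP bool(<) → 3 vs 3 = False
POP_JUMP_IF_FALSE → pop False; jump
LOAD_FAST m → push 225
RETURN_VALUE → return 225.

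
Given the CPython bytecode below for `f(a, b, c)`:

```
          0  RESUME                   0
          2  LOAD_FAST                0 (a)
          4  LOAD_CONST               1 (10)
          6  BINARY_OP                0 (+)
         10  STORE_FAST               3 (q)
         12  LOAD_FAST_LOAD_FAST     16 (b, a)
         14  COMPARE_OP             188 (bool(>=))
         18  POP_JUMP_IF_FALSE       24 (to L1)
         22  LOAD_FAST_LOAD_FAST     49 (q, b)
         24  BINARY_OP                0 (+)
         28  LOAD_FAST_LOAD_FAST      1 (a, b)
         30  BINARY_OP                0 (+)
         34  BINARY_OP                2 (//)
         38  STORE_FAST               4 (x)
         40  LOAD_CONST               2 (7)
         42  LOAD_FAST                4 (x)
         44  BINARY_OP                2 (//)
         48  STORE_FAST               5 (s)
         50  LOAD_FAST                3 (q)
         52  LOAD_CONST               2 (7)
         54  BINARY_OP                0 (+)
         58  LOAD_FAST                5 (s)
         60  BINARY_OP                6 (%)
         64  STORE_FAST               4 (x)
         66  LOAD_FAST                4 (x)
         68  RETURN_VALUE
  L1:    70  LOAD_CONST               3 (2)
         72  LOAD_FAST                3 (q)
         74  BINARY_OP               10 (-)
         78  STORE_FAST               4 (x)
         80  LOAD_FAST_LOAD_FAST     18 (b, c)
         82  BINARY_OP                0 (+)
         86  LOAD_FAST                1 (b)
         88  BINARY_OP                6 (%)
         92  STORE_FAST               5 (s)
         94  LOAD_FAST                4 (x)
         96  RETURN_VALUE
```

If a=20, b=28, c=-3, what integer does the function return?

LOAD_FAST a → push 20. Stack: [20]
LOAD_CONST → push 10. Stack: [20, 10]
BINARY_OP + → 20 + 10 = 30. Stack: [30]
STORE_FAST q → q=30. Stack: []
LOAD_FAST_LOAD_FAST b,a → push 28,20. Stack: [28, 20]
COMPARE_OP bool(>=) → 28 vs 20 = True. Stack: [True]
POP_JUMP_IF_FALSE → pop True; no jump. Stack: []
LOAD_FAST_LOAD_FAST q,b → push 30,28. Stack: [30, 28]
BINARY_OP + → 30 + 28 = 58. Stack: [58]
LOAD_FAST_LOAD_FAST a,b → push 20,28. Stack: [58, 20, 28]
BINARY_OP + → 20 + 28 = 48. Stack: [58, 48]
BINARY_OP // → 58 // 48 = 1. Stack: [1]
STORE_FAST x → x=1. Stack: []
LOAD_CONST → push 7. Stack: [7]
LOAD_FAST x → push 1. Stack: [7, 1]
BINARY_OP // → 7 // 1 = 7. Stack: [7]
STORE_FAST s → s=7. Stack: []
LOAD_FAST q → push 30. Stack: [30]
LOAD_CONST → push 7. Stack: [30, 7]
BINARY_OP + → 30 + 7 = 37. Stack: [37]
LOAD_FAST s → push 7. Stack: [37, 7]
BINARY_OP % → 37 % 7 = 2. Stack: [2]
STORE_FAST x → x=2. Stack: []
LOAD_FAST x → push 2. Stack: [2]
RETURN_VALUE → return 2.

2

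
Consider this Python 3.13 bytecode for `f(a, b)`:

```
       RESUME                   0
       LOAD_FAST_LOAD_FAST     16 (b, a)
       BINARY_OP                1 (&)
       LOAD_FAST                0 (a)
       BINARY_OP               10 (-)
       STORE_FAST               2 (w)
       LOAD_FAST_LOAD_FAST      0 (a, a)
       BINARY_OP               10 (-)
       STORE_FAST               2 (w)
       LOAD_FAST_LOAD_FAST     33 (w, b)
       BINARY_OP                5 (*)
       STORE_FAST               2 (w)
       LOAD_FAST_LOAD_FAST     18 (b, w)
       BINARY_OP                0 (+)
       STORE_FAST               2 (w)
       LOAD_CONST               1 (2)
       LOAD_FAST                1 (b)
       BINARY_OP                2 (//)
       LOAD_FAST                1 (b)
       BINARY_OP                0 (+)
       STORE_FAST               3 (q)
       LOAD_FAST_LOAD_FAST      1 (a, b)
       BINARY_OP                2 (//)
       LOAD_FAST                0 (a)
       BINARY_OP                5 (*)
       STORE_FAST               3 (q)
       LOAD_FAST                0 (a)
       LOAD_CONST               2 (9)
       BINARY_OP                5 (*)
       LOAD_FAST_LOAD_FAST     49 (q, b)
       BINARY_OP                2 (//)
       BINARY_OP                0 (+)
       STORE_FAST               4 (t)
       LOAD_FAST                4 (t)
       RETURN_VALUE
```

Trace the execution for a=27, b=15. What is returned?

244

LOAD_FAST_LOAD_FAST b,a → push 15,27. Stack: [15, 27]
BINARY_OP & → 15 & 27 = 11. Stack: [11]
LOAD_FAST a → push 27. Stack: [11, 27]
BINARY_OP - → 11 - 27 = -16. Stack: [-16]
STORE_FAST w → w=-16. Stack: []
LOAD_FAST_LOAD_FAST a,a → push 27,27. Stack: [27, 27]
BINARY_OP - → 27 - 27 = 0. Stack: [0]
STORE_FAST w → w=0. Stack: []
LOAD_FAST_LOAD_FAST w,b → push 0,15. Stack: [0, 15]
BINARY_OP * → 0 * 15 = 0. Stack: [0]
STORE_FAST w → w=0. Stack: []
LOAD_FAST_LOAD_FAST b,w → push 15,0. Stack: [15, 0]
BINARY_OP + → 15 + 0 = 15. Stack: [15]
STORE_FAST w → w=15. Stack: []
LOAD_CONST → push 2. Stack: [2]
LOAD_FAST b → push 15. Stack: [2, 15]
BINARY_OP // → 2 // 15 = 0. Stack: [0]
LOAD_FAST b → push 15. Stack: [0, 15]
BINARY_OP + → 0 + 15 = 15. Stack: [15]
STORE_FAST q → q=15. Stack: []
LOAD_FAST_LOAD_FAST a,b → push 27,15. Stack: [27, 15]
BINARY_OP // → 27 // 15 = 1. Stack: [1]
LOAD_FAST a → push 27. Stack: [1, 27]
BINARY_OP * → 1 * 27 = 27. Stack: [27]
STORE_FAST q → q=27. Stack: []
LOAD_FAST a → push 27. Stack: [27]
LOAD_CONST → push 9. Stack: [27, 9]
BINARY_OP * → 27 * 9 = 243. Stack: [243]
LOAD_FAST_LOAD_FAST q,b → push 27,15. Stack: [243, 27, 15]
BINARY_OP // → 27 // 15 = 1. Stack: [243, 1]
BINARY_OP + → 243 + 1 = 244. Stack: [244]
STORE_FAST t → t=244. Stack: []
LOAD_FAST t → push 244. Stack: [244]
RETURN_VALUE → return 244.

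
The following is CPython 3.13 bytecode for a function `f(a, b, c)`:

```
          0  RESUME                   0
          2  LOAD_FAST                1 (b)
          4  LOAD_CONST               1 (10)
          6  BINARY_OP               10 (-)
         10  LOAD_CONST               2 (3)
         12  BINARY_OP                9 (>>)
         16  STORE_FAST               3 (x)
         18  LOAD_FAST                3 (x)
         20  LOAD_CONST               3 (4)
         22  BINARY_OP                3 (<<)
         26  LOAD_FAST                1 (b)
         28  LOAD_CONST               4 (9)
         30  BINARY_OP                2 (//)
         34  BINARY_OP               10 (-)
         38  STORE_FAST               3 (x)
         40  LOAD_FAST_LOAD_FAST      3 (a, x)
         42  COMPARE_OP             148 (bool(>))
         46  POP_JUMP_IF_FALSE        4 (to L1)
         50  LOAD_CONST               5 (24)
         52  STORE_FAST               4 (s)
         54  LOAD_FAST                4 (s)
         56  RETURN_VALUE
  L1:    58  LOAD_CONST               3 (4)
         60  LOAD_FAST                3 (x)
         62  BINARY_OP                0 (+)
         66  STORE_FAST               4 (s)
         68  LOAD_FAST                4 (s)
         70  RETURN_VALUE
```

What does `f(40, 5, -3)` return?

24

LOAD_FAST b → push 5. Stack: [5]
LOAD_CONST → push 10. Stack: [5, 10]
BINARY_OP - → 5 - 10 = -5. Stack: [-5]
LOAD_CONST → push 3. Stack: [-5, 3]
BINARY_OP >> → -5 >> 3 = -1. Stack: [-1]
STORE_FAST x → x=-1. Stack: []
LOAD_FAST x → push -1. Stack: [-1]
LOAD_CONST → push 4. Stack: [-1, 4]
BINARY_OP << → -1 << 4 = -16. Stack: [-16]
LOAD_FAST b → push 5. Stack: [-16, 5]
LOAD_CONST → push 9. Stack: [-16, 5, 9]
BINARY_OP // → 5 // 9 = 0. Stack: [-16, 0]
BINARY_OP - → -16 - 0 = -16. Stack: [-16]
STORE_FAST x → x=-16. Stack: []
LOAD_FAST_LOAD_FAST a,x → push 40,-16. Stack: [40, -16]
COMPARE_OP bool(>) → 40 vs -16 = True. Stack: [True]
POP_JUMP_IF_FALSE → pop True; no jump. Stack: []
LOAD_CONST → push 24. Stack: [24]
STORE_FAST s → s=24. Stack: []
LOAD_FAST s → push 24. Stack: [24]
RETURN_VALUE → return 24.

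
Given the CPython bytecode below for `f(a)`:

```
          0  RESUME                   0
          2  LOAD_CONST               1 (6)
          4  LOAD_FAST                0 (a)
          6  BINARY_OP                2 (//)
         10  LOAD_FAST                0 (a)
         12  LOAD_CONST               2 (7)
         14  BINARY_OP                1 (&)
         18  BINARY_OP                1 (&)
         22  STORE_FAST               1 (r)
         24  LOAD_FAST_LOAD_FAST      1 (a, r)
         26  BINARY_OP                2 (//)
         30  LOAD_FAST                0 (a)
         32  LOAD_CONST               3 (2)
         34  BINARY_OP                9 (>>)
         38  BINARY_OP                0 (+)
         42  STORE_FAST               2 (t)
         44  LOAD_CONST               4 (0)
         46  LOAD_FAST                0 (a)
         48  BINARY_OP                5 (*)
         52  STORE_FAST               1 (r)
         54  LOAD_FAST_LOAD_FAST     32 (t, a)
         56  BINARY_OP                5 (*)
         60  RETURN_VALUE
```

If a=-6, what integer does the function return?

LOAD_CONST → push 6. Stack: [6]
LOAD_FAST a → push -6. Stack: [6, -6]
BINARY_OP // → 6 // -6 = -1. Stack: [-1]
LOAD_FAST a → push -6. Stack: [-1, -6]
LOAD_CONST → push 7. Stack: [-1, -6, 7]
BINARY_OP & → -6 & 7 = 2. Stack: [-1, 2]
BINARY_OP & → -1 & 2 = 2. Stack: [2]
STORE_FAST r → r=2. Stack: []
LOAD_FAST_LOAD_FAST a,r → push -6,2. Stack: [-6, 2]
BINARY_OP // → -6 // 2 = -3. Stack: [-3]
LOAD_FAST a → push -6. Stack: [-3, -6]
LOAD_CONST → push 2. Stack: [-3, -6, 2]
BINARY_OP >> → -6 >> 2 = -2. Stack: [-3, -2]
BINARY_OP + → -3 + -2 = -5. Stack: [-5]
STORE_FAST t → t=-5. Stack: []
LOAD_CONST → push 0. Stack: [0]
LOAD_FAST a → push -6. Stack: [0, -6]
BINARY_OP * → 0 * -6 = 0. Stack: [0]
STORE_FAST r → r=0. Stack: []
LOAD_FAST_LOAD_FAST t,a → push -5,-6. Stack: [-5, -6]
BINARY_OP * → -5 * -6 = 30. Stack: [30]
RETURN_VALUE → return 30.

30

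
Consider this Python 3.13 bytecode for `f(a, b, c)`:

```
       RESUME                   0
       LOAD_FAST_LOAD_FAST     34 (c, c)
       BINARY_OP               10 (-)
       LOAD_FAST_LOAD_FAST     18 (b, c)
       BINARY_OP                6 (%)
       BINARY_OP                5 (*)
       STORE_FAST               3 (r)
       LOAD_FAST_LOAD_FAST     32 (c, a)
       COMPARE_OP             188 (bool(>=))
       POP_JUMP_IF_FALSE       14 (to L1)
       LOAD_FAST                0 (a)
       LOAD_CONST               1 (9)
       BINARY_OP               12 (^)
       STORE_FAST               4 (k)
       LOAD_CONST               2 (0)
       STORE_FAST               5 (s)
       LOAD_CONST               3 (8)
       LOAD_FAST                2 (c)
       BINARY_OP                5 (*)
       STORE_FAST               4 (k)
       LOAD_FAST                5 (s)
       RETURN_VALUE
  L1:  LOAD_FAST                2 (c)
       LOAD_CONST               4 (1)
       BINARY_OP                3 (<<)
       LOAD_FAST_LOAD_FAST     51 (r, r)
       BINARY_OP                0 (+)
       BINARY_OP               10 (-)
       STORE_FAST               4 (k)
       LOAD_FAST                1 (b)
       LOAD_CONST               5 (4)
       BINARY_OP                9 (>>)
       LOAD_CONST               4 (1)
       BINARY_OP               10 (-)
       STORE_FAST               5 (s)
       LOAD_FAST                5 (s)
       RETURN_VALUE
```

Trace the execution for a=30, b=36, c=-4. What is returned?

LOAD_FAST_LOAD_FAST c,c → push -4,-4. Stack: [-4, -4]
BINARY_OP - → -4 - -4 = 0. Stack: [0]
LOAD_FAST_LOAD_FAST b,c → push 36,-4. Stack: [0, 36, -4]
BINARY_OP % → 36 % -4 = 0. Stack: [0, 0]
BINARY_OP * → 0 * 0 = 0. Stack: [0]
STORE_FAST r → r=0. Stack: []
LOAD_FAST_LOAD_FAST c,a → push -4,30. Stack: [-4, 30]
COMPARE_OP bool(>=) → -4 vs 30 = False. Stack: [False]
POP_JUMP_IF_FALSE → pop False; jump. Stack: []
LOAD_FAST c → push -4. Stack: [-4]
LOAD_CONST → push 1. Stack: [-4, 1]
BINARY_OP << → -4 << 1 = -8. Stack: [-8]
LOAD_FAST_LOAD_FAST r,r → push 0,0. Stack: [-8, 0, 0]
BINARY_OP + → 0 + 0 = 0. Stack: [-8, 0]
BINARY_OP - → -8 - 0 = -8. Stack: [-8]
STORE_FAST k → k=-8. Stack: []
LOAD_FAST b → push 36. Stack: [36]
LOAD_CONST → push 4. Stack: [36, 4]
BINARY_OP >> → 36 >> 4 = 2. Stack: [2]
LOAD_CONST → push 1. Stack: [2, 1]
BINARY_OP - → 2 - 1 = 1. Stack: [1]
STORE_FAST s → s=1. Stack: []
LOAD_FAST s → push 1. Stack: [1]
RETURN_VALUE → return 1.

1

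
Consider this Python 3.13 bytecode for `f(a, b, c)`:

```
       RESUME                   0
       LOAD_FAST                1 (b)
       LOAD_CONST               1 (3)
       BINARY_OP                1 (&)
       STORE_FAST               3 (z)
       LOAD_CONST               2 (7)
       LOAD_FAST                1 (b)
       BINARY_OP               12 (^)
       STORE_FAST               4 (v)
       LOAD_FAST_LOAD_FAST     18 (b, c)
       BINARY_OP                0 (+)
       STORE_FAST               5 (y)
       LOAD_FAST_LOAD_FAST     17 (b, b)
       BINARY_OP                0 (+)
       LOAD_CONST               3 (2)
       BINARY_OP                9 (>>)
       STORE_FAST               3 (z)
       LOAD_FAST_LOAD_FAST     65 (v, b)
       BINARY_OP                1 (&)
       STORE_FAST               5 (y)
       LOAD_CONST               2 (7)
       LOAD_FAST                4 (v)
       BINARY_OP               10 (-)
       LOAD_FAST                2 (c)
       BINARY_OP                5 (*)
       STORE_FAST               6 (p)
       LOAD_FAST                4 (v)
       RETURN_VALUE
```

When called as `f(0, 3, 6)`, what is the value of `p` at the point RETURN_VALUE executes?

18

LOAD_FAST b → push 3. Stack: [3]
LOAD_CONST → push 3. Stack: [3, 3]
BINARY_OP & → 3 & 3 = 3. Stack: [3]
STORE_FAST z → z=3. Stack: []
LOAD_CONST → push 7. Stack: [7]
LOAD_FAST b → push 3. Stack: [7, 3]
BINARY_OP ^ → 7 ^ 3 = 4. Stack: [4]
STORE_FAST v → v=4. Stack: []
LOAD_FAST_LOAD_FAST b,c → push 3,6. Stack: [3, 6]
BINARY_OP + → 3 + 6 = 9. Stack: [9]
STORE_FAST y → y=9. Stack: []
LOAD_FAST_LOAD_FAST b,b → push 3,3. Stack: [3, 3]
BINARY_OP + → 3 + 3 = 6. Stack: [6]
LOAD_CONST → push 2. Stack: [6, 2]
BINARY_OP >> → 6 >> 2 = 1. Stack: [1]
STORE_FAST z → z=1. Stack: []
LOAD_FAST_LOAD_FAST v,b → push 4,3. Stack: [4, 3]
BINARY_OP & → 4 & 3 = 0. Stack: [0]
STORE_FAST y → y=0. Stack: []
LOAD_CONST → push 7. Stack: [7]
LOAD_FAST v → push 4. Stack: [7, 4]
BINARY_OP - → 7 - 4 = 3. Stack: [3]
LOAD_FAST c → push 6. Stack: [3, 6]
BINARY_OP * → 3 * 6 = 18. Stack: [18]
STORE_FAST p → p=18. Stack: []
LOAD_FAST v → push 4. Stack: [4]
RETURN_VALUE → return 4.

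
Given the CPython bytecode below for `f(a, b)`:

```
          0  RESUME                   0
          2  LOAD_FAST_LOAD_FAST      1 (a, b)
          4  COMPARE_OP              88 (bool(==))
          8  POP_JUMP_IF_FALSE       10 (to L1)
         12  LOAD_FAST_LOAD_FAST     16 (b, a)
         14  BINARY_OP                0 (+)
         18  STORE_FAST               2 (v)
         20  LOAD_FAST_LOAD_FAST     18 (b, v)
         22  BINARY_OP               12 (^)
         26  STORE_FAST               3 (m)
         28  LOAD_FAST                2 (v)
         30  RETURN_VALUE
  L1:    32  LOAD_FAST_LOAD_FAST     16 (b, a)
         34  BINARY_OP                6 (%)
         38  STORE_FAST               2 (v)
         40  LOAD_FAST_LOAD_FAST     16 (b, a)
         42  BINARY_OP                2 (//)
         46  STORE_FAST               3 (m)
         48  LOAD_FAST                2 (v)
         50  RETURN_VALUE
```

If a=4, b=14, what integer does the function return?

2

LOAD_FAST_LOAD_FAST a,b → push 4,14. Stack: [4, 14]
COMPARE_OP bool(==) → 4 vs 14 = False. Stack: [False]
POP_JUMP_IF_FALSE → pop False; jump. Stack: []
LOAD_FAST_LOAD_FAST b,a → push 14,4. Stack: [14, 4]
BINARY_OP % → 14 % 4 = 2. Stack: [2]
STORE_FAST v → v=2. Stack: []
LOAD_FAST_LOAD_FAST b,a → push 14,4. Stack: [14, 4]
BINARY_OP // → 14 // 4 = 3. Stack: [3]
STORE_FAST m → m=3. Stack: []
LOAD_FAST v → push 2. Stack: [2]
RETURN_VALUE → return 2.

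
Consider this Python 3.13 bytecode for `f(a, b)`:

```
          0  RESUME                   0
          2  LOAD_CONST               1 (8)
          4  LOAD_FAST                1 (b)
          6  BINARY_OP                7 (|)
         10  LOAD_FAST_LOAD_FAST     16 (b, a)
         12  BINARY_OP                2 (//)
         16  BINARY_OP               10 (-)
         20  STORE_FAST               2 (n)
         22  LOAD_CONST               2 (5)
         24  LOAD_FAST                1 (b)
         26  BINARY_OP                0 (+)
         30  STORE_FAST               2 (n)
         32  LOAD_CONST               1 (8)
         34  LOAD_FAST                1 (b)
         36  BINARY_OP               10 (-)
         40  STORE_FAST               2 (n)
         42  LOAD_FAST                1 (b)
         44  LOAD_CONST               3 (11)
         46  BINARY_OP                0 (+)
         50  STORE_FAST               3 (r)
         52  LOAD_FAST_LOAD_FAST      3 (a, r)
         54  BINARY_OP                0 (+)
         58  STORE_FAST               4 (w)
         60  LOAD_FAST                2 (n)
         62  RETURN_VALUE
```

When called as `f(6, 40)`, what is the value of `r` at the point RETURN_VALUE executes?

51

LOAD_CONST → push 8. Stack: [8]
LOAD_FAST b → push 40. Stack: [8, 40]
BINARY_OP | → 8 | 40 = 40. Stack: [40]
LOAD_FAST_LOAD_FAST b,a → push 40,6. Stack: [40, 40, 6]
BINARY_OP // → 40 // 6 = 6. Stack: [40, 6]
BINARY_OP - → 40 - 6 = 34. Stack: [34]
STORE_FAST n → n=34. Stack: []
LOAD_CONST → push 5. Stack: [5]
LOAD_FAST b → push 40. Stack: [5, 40]
BINARY_OP + → 5 + 40 = 45. Stack: [45]
STORE_FAST n → n=45. Stack: []
LOAD_CONST → push 8. Stack: [8]
LOAD_FAST b → push 40. Stack: [8, 40]
BINARY_OP - → 8 - 40 = -32. Stack: [-32]
STORE_FAST n → n=-32. Stack: []
LOAD_FAST b → push 40. Stack: [40]
LOAD_CONST → push 11. Stack: [40, 11]
BINARY_OP + → 40 + 11 = 51. Stack: [51]
STORE_FAST r → r=51. Stack: []
LOAD_FAST_LOAD_FAST a,r → push 6,51. Stack: [6, 51]
BINARY_OP + → 6 + 51 = 57. Stack: [57]
STORE_FAST w → w=57. Stack: []
LOAD_FAST n → push -32. Stack: [-32]
RETURN_VALUE → return -32.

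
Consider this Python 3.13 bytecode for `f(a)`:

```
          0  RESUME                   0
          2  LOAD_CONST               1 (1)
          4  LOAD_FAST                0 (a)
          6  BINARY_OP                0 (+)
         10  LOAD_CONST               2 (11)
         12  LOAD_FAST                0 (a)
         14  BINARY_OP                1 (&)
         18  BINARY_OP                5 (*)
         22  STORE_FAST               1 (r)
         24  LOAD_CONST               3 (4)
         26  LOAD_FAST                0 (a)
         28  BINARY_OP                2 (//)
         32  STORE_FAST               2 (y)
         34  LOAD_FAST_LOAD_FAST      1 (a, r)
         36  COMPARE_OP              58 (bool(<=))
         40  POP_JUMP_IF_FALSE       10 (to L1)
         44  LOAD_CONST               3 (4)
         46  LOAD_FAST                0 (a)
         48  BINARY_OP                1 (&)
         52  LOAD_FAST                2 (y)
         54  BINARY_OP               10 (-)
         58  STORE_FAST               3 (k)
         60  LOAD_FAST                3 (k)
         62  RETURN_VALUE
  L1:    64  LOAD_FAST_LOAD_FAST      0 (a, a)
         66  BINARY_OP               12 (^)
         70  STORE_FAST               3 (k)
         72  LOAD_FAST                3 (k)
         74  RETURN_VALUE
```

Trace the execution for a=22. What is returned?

4

LOAD_CONST → push 1. Stack: [1]
LOAD_FAST a → push 22. Stack: [1, 22]
BINARY_OP + → 1 + 22 = 23. Stack: [23]
LOAD_CONST → push 11. Stack: [23, 11]
LOAD_FAST a → push 22. Stack: [23, 11, 22]
BINARY_OP & → 11 & 22 = 2. Stack: [23, 2]
BINARY_OP * → 23 * 2 = 46. Stack: [46]
STORE_FAST r → r=46. Stack: []
LOAD_CONST → push 4. Stack: [4]
LOAD_FAST a → push 22. Stack: [4, 22]
BINARY_OP // → 4 // 22 = 0. Stack: [0]
STORE_FAST y → y=0. Stack: []
LOAD_FAST_LOAD_FAST a,r → push 22,46. Stack: [22, 46]
COMPARE_OP bool(<=) → 22 vs 46 = True. Stack: [True]
POP_JUMP_IF_FALSE → pop True; no jump. Stack: []
LOAD_CONST → push 4. Stack: [4]
LOAD_FAST a → push 22. Stack: [4, 22]
BINARY_OP & → 4 & 22 = 4. Stack: [4]
LOAD_FAST y → push 0. Stack: [4, 0]
BINARY_OP - → 4 - 0 = 4. Stack: [4]
STORE_FAST k → k=4. Stack: []
LOAD_FAST k → push 4. Stack: [4]
RETURN_VALUE → return 4.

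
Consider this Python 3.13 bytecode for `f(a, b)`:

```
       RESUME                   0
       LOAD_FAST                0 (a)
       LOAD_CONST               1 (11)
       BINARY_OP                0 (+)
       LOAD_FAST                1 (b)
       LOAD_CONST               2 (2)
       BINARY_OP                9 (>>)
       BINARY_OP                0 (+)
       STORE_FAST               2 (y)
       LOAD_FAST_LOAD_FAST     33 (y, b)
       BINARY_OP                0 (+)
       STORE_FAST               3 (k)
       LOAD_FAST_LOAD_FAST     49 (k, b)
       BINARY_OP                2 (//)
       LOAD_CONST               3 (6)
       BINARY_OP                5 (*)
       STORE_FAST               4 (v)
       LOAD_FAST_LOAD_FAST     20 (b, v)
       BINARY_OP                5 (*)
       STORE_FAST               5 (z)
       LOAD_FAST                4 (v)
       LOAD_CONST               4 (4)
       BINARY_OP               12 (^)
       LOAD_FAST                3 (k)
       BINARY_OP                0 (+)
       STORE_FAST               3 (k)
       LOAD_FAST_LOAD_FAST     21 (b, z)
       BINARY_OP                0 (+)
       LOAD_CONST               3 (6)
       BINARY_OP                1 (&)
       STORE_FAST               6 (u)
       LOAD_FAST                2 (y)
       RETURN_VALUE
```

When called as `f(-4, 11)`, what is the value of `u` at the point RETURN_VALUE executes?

4

LOAD_FAST a → push -4. Stack: [-4]
LOAD_CONST → push 11. Stack: [-4, 11]
BINARY_OP + → -4 + 11 = 7. Stack: [7]
LOAD_FAST b → push 11. Stack: [7, 11]
LOAD_CONST → push 2. Stack: [7, 11, 2]
BINARY_OP >> → 11 >> 2 = 2. Stack: [7, 2]
BINARY_OP + → 7 + 2 = 9. Stack: [9]
STORE_FAST y → y=9. Stack: []
LOAD_FAST_LOAD_FAST y,b → push 9,11. Stack: [9, 11]
BINARY_OP + → 9 + 11 = 20. Stack: [20]
STORE_FAST k → k=20. Stack: []
LOAD_FAST_LOAD_FAST k,b → push 20,11. Stack: [20, 11]
BINARY_OP // → 20 // 11 = 1. Stack: [1]
LOAD_CONST → push 6. Stack: [1, 6]
BINARY_OP * → 1 * 6 = 6. Stack: [6]
STORE_FAST v → v=6. Stack: []
LOAD_FAST_LOAD_FAST b,v → push 11,6. Stack: [11, 6]
BINARY_OP * → 11 * 6 = 66. Stack: [66]
STORE_FAST z → z=66. Stack: []
LOAD_FAST v → push 6. Stack: [6]
LOAD_CONST → push 4. Stack: [6, 4]
BINARY_OP ^ → 6 ^ 4 = 2. Stack: [2]
LOAD_FAST k → push 20. Stack: [2, 20]
BINARY_OP + → 2 + 20 = 22. Stack: [22]
STORE_FAST k → k=22. Stack: []
LOAD_FAST_LOAD_FAST b,z → push 11,66. Stack: [11, 66]
BINARY_OP + → 11 + 66 = 77. Stack: [77]
LOAD_CONST → push 6. Stack: [77, 6]
BINARY_OP & → 77 & 6 = 4. Stack: [4]
STORE_FAST u → u=4. Stack: []
LOAD_FAST y → push 9. Stack: [9]
RETURN_VALUE → return 9.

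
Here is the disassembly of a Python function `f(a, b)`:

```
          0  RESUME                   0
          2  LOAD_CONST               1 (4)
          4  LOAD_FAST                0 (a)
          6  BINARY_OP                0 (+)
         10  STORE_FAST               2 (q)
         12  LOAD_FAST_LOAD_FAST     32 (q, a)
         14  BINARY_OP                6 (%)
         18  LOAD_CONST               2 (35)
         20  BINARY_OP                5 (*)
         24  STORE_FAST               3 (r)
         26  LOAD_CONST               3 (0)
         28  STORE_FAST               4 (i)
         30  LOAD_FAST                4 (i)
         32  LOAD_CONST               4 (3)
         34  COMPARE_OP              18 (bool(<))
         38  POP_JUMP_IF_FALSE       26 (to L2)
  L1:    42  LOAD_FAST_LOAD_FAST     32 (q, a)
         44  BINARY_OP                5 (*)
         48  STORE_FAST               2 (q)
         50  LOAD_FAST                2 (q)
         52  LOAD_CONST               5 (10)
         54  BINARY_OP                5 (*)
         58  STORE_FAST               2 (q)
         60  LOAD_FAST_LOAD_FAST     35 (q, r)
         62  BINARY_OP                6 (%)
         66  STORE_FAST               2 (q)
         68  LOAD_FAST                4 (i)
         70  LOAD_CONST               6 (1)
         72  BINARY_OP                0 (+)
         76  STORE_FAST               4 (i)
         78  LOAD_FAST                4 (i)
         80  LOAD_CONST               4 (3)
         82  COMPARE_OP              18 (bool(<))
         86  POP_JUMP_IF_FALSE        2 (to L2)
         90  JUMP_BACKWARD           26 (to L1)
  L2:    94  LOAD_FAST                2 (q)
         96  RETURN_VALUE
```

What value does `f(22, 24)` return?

LOAD_CONST → push 4
LOAD_FAST a → push 22
BINARY_OP + → 4 + 22 = 26
STORE_FAST q → q=26
LOAD_FAST_LOAD_FAST q,a → push 26,22
BINARY_OP % → 26 % 22 = 4
LOAD_CONST → push 35
BINARY_OP * → 4 * 35 = 140
STORE_FAST r → r=140
LOAD_CONST → push 0
STORE_FAST i → i=0
LOAD_FAST i → push 0
LOAD_CONST → push 3
COMPARE_OP bool(<) → 0 vs 3 = True
POP_JUMP_IF_FALSE → pop True; no jump
LOAD_FAST_LOAD_FAST q,a → push 26,22
BINARY_OP * → 26 * 22 = 572
STORE_FAST q → q=572
LOAD_FAST q → push 572
LOAD_CONST → push 10
BINARY_OP * → 572 * 10 = 5720
STORE_FAST q → q=5720
LOAD_FAST_LOAD_FAST q,r → push 5720,140
BINARY_OP % → 5720 % 140 = 120
STORE_FAST q → q=120
LOAD_FAST i → push 0
LOAD_CONST → push 1
BINARY_OP + → 0 + 1 = 1
STORE_FAST i → i=1
LOAD_FAST i → push 1
LOAD_CONST → push 3
COMPARE_OP bool(<) → 1 vs 3 = True
POP_JUMP_IF_FALSE → pop True; no jump
LOAD_FAST_LOAD_FAST q,a → push 120,22
BINARY_OP * → 120 * 22 = 2640
STORE_FAST q → q=2640
LOAD_FAST q → push 2640
LOAD_CONST → push 10
BINARY_OP * → 2640 * 10 = 26400
STORE_FAST q → q=26400
LOAD_FAST_LOAD_FAST q,r → push 26400,140
BINARY_OP % → 26400 % 140 = 80
STORE_FAST q → q=80
LOAD_FAST i → push 1
LOAD_CONST → push 1
BINARY_OP + → 1 + 1 = 2
STORE_FAST i → i=2
LOAD_FAST i → push 2
LOAD_CONST → push 3
COMPARE_OP bool(<) → 2 vs 3 = True
POP_JUMP_IF_FALSE → pop True; no jump
LOAD_FAST_LOAD_FAST q,a → push 80,22
BINARY_OP * → 80 * 22 = 1760
STORE_FAST q → q=1760
LOAD_FAST q → push 1760
LOAD_CONST → push 10
BINARY_OP * → 1760 * 10 = 17600
STORE_FAST q → q=17600
LOAD_FAST_LOAD_FAST q,r → push 17600,140
BINARY_OP % → 17600 % 140 = 100
STORE_FAST q → q=100
LOAD_FAST i → push 2
LOAD_CONST → push 1
BINARY_OP + → 2 + 1 = 3
STORE_FAST i → i=3
LOAD_FAST i → push 3
LOAD_CONST → push 3
COMPARE_OP bool(<) → 3 vs 3 = False
POP_JUMP_IF_FALSE → pop False; jump
LOAD_FAST q → push 100
RETURN_VALUE → return 100.

100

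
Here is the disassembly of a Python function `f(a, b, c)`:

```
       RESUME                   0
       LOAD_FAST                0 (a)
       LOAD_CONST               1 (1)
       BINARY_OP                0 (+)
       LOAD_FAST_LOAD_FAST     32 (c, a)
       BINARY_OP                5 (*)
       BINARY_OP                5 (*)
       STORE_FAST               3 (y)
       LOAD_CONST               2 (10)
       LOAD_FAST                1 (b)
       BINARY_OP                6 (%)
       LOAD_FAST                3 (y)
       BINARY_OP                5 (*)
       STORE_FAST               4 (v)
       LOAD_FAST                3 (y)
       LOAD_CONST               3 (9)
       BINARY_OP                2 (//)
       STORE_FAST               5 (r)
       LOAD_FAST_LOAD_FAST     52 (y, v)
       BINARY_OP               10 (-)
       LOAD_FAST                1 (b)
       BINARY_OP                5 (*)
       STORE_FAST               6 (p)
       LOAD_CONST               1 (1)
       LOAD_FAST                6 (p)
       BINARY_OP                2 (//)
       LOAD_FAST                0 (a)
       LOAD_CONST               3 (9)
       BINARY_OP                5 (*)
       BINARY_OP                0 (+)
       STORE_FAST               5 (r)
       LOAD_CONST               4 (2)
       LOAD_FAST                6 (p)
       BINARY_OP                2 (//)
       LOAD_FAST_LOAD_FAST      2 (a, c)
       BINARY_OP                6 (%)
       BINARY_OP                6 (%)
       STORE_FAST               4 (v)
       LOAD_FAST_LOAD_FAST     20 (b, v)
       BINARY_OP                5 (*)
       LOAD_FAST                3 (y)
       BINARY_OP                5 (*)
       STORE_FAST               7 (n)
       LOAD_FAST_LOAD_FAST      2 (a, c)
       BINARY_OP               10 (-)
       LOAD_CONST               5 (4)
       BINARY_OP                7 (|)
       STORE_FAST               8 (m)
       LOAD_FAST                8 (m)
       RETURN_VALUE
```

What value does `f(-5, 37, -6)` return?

LOAD_FAST a → push -5. Stack: [-5]
LOAD_CONST → push 1. Stack: [-5, 1]
BINARY_OP + → -5 + 1 = -4. Stack: [-4]
LOAD_FAST_LOAD_FAST c,a → push -6,-5. Stack: [-4, -6, -5]
BINARY_OP * → -6 * -5 = 30. Stack: [-4, 30]
BINARY_OP * → -4 * 30 = -120. Stack: [-120]
STORE_FAST y → y=-120. Stack: []
LOAD_CONST → push 10. Stack: [10]
LOAD_FAST b → push 37. Stack: [10, 37]
BINARY_OP % → 10 % 37 = 10. Stack: [10]
LOAD_FAST y → push -120. Stack: [10, -120]
BINARY_OP * → 10 * -120 = -1200. Stack: [-1200]
STORE_FAST v → v=-1200. Stack: []
LOAD_FAST y → push -120. Stack: [-120]
LOAD_CONST → push 9. Stack: [-120, 9]
BINARY_OP // → -120 // 9 = -14. Stack: [-14]
STORE_FAST r → r=-14. Stack: []
LOAD_FAST_LOAD_FAST y,v → push -120,-1200. Stack: [-120, -1200]
BINARY_OP - → -120 - -1200 = 1080. Stack: [1080]
LOAD_FAST b → push 37. Stack: [1080, 37]
BINARY_OP * → 1080 * 37 = 39960. Stack: [39960]
STORE_FAST p → p=39960. Stack: []
LOAD_CONST → push 1. Stack: [1]
LOAD_FAST p → push 39960. Stack: [1, 39960]
BINARY_OP // → 1 // 39960 = 0. Stack: [0]
LOAD_FAST a → push -5. Stack: [0, -5]
LOAD_CONST → push 9. Stack: [0, -5, 9]
BINARY_OP * → -5 * 9 = -45. Stack: [0, -45]
BINARY_OP + → 0 + -45 = -45. Stack: [-45]
STORE_FAST r → r=-45. Stack: []
LOAD_CONST → push 2. Stack: [2]
LOAD_FAST p → push 39960. Stack: [2, 39960]
BINARY_OP // → 2 // 39960 = 0. Stack: [0]
LOAD_FAST_LOAD_FAST a,c → push -5,-6. Stack: [0, -5, -6]
BINARY_OP % → -5 % -6 = -5. Stack: [0, -5]
BINARY_OP % → 0 % -5 = 0. Stack: [0]
STORE_FAST v → v=0. Stack: []
LOAD_FAST_LOAD_FAST b,v → push 37,0. Stack: [37, 0]
BINARY_OP * → 37 * 0 = 0. Stack: [0]
LOAD_FAST y → push -120. Stack: [0, -120]
BINARY_OP * → 0 * -120 = 0. Stack: [0]
STORE_FAST n → n=0. Stack: []
LOAD_FAST_LOAD_FAST a,c → push -5,-6. Stack: [-5, -6]
BINARY_OP - → -5 - -6 = 1. Stack: [1]
LOAD_CONST → push 4. Stack: [1, 4]
BINARY_OP | → 1 | 4 = 5. Stack: [5]
STORE_FAST m → m=5. Stack: []
LOAD_FAST m → push 5. Stack: [5]
RETURN_VALUE → return 5.

5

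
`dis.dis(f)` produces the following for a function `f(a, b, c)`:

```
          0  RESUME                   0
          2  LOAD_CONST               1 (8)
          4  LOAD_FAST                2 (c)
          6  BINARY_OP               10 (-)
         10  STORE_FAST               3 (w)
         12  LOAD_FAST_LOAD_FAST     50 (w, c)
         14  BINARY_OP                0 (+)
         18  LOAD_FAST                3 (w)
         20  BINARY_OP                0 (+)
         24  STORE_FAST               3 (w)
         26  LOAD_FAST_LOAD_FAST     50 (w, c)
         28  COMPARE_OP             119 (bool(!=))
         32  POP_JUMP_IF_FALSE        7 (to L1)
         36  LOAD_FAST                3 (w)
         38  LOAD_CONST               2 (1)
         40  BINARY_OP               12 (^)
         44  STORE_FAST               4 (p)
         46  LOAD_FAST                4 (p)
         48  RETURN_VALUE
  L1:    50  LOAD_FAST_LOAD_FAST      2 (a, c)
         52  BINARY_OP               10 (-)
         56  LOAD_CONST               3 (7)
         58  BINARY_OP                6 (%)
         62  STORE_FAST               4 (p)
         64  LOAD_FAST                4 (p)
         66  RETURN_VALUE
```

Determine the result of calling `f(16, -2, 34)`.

-17

LOAD_CONST → push 8. Stack: [8]
LOAD_FAST c → push 34. Stack: [8, 34]
BINARY_OP - → 8 - 34 = -26. Stack: [-26]
STORE_FAST w → w=-26. Stack: []
LOAD_FAST_LOAD_FAST w,c → push -26,34. Stack: [-26, 34]
BINARY_OP + → -26 + 34 = 8. Stack: [8]
LOAD_FAST w → push -26. Stack: [8, -26]
BINARY_OP + → 8 + -26 = -18. Stack: [-18]
STORE_FAST w → w=-18. Stack: []
LOAD_FAST_LOAD_FAST w,c → push -18,34. Stack: [-18, 34]
COMPARE_OP bool(!=) → -18 vs 34 = True. Stack: [True]
POP_JUMP_IF_FALSE → pop True; no jump. Stack: []
LOAD_FAST w → push -18. Stack: [-18]
LOAD_CONST → push 1. Stack: [-18, 1]
BINARY_OP ^ → -18 ^ 1 = -17. Stack: [-17]
STORE_FAST p → p=-17. Stack: []
LOAD_FAST p → push -17. Stack: [-17]
RETURN_VALUE → return -17.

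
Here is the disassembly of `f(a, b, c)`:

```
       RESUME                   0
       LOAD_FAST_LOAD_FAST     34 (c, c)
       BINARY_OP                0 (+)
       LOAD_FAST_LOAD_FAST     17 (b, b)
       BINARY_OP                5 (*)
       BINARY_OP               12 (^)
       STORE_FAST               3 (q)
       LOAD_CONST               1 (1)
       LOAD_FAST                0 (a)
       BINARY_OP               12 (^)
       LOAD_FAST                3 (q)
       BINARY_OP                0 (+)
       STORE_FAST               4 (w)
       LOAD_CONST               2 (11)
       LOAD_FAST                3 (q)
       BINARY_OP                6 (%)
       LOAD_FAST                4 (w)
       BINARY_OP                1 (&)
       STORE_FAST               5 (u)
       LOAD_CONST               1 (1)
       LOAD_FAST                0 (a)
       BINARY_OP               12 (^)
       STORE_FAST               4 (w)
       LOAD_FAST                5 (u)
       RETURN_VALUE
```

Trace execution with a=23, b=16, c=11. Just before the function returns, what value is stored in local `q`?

278

LOAD_FAST_LOAD_FAST c,c → push 11,11. Stack: [11, 11]
BINARY_OP + → 11 + 11 = 22. Stack: [22]
LOAD_FAST_LOAD_FAST b,b → push 16,16. Stack: [22, 16, 16]
BINARY_OP * → 16 * 16 = 256. Stack: [22, 256]
BINARY_OP ^ → 22 ^ 256 = 278. Stack: [278]
STORE_FAST q → q=278. Stack: []
LOAD_CONST → push 1. Stack: [1]
LOAD_FAST a → push 23. Stack: [1, 23]
BINARY_OP ^ → 1 ^ 23 = 22. Stack: [22]
LOAD_FAST q → push 278. Stack: [22, 278]
BINARY_OP + → 22 + 278 = 300. Stack: [300]
STORE_FAST w → w=300. Stack: []
LOAD_CONST → push 11. Stack: [11]
LOAD_FAST q → push 278. Stack: [11, 278]
BINARY_OP % → 11 % 278 = 11. Stack: [11]
LOAD_FAST w → push 300. Stack: [11, 300]
BINARY_OP & → 11 & 300 = 8. Stack: [8]
STORE_FAST u → u=8. Stack: []
LOAD_CONST → push 1. Stack: [1]
LOAD_FAST a → push 23. Stack: [1, 23]
BINARY_OP ^ → 1 ^ 23 = 22. Stack: [22]
STORE_FAST w → w=22. Stack: []
LOAD_FAST u → push 8. Stack: [8]
RETURN_VALUE → return 8.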